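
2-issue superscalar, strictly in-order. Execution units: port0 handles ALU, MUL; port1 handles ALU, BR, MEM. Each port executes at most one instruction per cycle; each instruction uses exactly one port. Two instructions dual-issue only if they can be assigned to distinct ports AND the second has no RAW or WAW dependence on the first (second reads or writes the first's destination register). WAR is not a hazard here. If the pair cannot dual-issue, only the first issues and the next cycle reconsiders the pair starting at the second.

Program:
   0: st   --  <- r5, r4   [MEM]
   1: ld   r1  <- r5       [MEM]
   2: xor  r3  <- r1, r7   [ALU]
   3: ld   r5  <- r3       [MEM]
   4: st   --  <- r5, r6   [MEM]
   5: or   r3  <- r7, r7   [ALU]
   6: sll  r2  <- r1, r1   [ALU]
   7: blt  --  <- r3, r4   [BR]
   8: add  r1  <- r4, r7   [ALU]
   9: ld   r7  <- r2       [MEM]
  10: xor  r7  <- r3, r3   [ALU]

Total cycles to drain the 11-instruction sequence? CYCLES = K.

t=0 i0:st.MEM ; no-port MEM/MEM
t=1 i1:ld.MEM ; RAW r1
t=2 i2:xor.ALU ; RAW r3
t=3 i3:ld.MEM ; no-port MEM/MEM
t=4 i4&i5:st.MEM;or.ALU ; dual
t=5 i6&i7:sll.ALU;blt.BR ; dual
t=6 i8&i9:add.ALU;ld.MEM ; dual
t=7 i10:xor.ALU ; tail

CYCLES = 8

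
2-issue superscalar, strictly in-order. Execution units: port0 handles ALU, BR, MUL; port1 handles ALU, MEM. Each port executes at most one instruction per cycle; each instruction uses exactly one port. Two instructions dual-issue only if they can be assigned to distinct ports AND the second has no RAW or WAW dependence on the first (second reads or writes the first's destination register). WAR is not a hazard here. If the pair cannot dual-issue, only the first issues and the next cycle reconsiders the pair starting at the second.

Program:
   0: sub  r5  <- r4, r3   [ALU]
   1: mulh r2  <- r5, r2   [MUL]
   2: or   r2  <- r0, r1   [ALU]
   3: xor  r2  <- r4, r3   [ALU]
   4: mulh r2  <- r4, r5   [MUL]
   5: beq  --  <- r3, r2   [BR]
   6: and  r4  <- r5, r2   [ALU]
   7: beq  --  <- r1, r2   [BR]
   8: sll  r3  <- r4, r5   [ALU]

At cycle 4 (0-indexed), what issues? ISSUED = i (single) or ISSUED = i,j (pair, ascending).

ISSUED = 4

#0 head=0: sub.ALU i0 RAW r5
#1 head=1: mulh.MUL i1 WAW r2
#2 head=2: or.ALU i2 WAW r2
#3 head=3: xor.ALU i3 WAW r2
#4 head=4: mulh.MUL i4 no-port MUL/BR
#5 head=5: beq.BR;and.ALU i5+i6 pair
#6 head=7: beq.BR;sll.ALU i7+i8 pair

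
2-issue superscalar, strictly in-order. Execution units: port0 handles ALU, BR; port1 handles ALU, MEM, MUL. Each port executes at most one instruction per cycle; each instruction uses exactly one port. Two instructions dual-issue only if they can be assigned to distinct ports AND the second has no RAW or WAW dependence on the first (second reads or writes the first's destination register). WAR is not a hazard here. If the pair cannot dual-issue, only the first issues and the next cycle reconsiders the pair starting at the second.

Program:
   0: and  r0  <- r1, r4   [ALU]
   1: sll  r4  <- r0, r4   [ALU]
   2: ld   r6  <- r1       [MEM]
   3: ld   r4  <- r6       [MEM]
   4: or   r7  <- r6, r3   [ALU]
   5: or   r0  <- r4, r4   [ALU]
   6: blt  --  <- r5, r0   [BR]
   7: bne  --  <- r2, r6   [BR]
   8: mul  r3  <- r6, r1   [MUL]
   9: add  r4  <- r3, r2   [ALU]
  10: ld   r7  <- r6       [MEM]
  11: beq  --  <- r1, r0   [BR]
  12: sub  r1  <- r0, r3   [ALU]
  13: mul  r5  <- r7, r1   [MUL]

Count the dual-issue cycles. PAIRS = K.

t=0 i0:and.ALU ; RAW r0
t=1 i1&i2:sll.ALU;ld.MEM ; 2-wide
t=2 i3&i4:ld.MEM;or.ALU ; 2-wide
t=3 i5:or.ALU ; RAW r0
t=4 i6:blt.BR ; no-port BR/BR
t=5 i7&i8:bne.BR;mul.MUL ; 2-wide
t=6 i9&i10:add.ALU;ld.MEM ; 2-wide
t=7 i11&i12:beq.BR;sub.ALU ; 2-wide
t=8 i13:mul.MUL ; tail

PAIRS = 5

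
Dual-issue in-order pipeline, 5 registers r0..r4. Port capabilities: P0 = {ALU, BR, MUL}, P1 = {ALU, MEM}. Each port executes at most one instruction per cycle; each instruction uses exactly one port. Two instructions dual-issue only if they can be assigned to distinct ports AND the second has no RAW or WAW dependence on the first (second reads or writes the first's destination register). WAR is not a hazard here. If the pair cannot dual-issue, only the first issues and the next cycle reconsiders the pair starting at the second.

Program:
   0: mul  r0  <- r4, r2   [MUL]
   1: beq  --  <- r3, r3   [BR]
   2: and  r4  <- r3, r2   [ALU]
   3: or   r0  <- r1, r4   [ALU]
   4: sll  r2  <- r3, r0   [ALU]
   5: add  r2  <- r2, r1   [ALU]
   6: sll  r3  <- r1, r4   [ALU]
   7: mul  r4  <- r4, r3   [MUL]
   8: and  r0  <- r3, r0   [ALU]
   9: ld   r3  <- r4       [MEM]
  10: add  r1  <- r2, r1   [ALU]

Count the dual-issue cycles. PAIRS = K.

  cy0 -> i0 (mul.MUL) no-port MUL/BR
  cy1 -> i1/i2 (beq.BR+and.ALU) dual
  cy2 -> i3 (or.ALU) RAW r0
  cy3 -> i4 (sll.ALU) RAW+WAW r2
  cy4 -> i5/i6 (add.ALU+sll.ALU) dual
  cy5 -> i7/i8 (mul.MUL+and.ALU) dual
  cy6 -> i9/i10 (ld.MEM+add.ALU) dual

PAIRS = 4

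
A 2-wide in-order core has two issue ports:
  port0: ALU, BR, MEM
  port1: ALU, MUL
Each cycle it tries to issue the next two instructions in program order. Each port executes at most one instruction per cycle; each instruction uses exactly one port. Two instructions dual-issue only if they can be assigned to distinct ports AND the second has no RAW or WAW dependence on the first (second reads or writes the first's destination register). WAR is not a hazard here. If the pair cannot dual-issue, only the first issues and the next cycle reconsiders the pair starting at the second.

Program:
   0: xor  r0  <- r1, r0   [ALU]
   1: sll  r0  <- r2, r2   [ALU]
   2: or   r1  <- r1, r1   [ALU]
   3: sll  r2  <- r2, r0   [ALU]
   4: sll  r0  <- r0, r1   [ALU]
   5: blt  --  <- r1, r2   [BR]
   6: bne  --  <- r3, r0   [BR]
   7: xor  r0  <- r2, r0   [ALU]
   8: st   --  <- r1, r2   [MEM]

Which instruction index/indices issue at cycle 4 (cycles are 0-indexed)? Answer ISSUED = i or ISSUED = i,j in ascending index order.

ISSUED = 6,7

c0: i0 xor  WAW r0
c1: i1/i2 sll+or  dual
c2: i3/i4 sll+sll  dual
c3: i5 blt  no-port BR/BR
c4: i6/i7 bne+xor  dual
c5: i8 st  tail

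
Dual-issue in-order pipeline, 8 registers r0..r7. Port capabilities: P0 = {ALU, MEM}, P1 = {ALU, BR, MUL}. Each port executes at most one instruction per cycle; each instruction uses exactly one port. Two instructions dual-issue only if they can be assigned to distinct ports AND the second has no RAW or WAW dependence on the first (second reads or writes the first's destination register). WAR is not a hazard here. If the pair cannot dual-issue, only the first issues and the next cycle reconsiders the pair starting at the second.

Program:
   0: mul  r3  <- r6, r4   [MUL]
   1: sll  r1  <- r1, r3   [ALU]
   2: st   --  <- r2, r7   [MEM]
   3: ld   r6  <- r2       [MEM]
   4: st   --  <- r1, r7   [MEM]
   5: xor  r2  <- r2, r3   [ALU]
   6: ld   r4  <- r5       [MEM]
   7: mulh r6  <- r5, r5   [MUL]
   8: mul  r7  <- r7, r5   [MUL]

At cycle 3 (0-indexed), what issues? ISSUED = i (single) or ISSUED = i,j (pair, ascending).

c0: i0 mul.MUL  RAW r3
c1: i1+i2 sll.ALU/st.MEM  2-wide
c2: i3 ld.MEM  no-port MEM/MEM
c3: i4+i5 st.MEM/xor.ALU  2-wide
c4: i6+i7 ld.MEM/mulh.MUL  2-wide
c5: i8 mul.MUL  tail

ISSUED = 4,5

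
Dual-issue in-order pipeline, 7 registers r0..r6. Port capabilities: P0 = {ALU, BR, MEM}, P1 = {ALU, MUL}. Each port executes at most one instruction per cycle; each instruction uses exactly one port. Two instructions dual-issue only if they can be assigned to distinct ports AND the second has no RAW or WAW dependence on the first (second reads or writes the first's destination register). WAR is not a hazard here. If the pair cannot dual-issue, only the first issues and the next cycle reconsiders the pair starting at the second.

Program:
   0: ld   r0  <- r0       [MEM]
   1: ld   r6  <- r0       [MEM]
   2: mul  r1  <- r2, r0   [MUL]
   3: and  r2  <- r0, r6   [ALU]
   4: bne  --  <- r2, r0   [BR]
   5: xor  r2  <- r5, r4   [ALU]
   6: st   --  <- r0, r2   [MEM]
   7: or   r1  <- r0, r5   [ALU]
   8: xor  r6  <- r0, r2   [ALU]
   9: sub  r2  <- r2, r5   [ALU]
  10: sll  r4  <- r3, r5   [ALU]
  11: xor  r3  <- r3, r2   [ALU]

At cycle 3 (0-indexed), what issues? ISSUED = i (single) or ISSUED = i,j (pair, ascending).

ISSUED = 4,5

t=0 i0:ld ; no-port MEM/MEM
t=1 i1/i2:ld mul ; dual
t=2 i3:and ; RAW r2
t=3 i4/i5:bne xor ; dual
t=4 i6/i7:st or ; dual
t=5 i8/i9:xor sub ; dual
t=6 i10/i11:sll xor ; dual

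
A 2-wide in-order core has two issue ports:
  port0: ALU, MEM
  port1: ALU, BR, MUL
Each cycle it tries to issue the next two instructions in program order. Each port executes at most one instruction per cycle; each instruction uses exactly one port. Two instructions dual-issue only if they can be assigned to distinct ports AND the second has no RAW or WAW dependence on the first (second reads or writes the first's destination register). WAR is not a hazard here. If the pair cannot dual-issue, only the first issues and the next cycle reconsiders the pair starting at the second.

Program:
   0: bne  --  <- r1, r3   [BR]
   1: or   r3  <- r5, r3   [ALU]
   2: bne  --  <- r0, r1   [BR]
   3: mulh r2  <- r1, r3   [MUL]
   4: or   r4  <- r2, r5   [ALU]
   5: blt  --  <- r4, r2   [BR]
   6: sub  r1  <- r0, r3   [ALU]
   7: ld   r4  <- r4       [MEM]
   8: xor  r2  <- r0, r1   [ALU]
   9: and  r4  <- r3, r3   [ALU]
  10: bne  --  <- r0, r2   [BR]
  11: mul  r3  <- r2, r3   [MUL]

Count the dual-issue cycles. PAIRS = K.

PAIRS = 4

#0 head=0: bne;or i0,i1 dual
#1 head=2: bne i2 no-port BR/MUL
#2 head=3: mulh i3 RAW r2
#3 head=4: or i4 RAW r4
#4 head=5: blt;sub i5,i6 dual
#5 head=7: ld;xor i7,i8 dual
#6 head=9: and;bne i9,i10 dual
#7 head=11: mul i11 tail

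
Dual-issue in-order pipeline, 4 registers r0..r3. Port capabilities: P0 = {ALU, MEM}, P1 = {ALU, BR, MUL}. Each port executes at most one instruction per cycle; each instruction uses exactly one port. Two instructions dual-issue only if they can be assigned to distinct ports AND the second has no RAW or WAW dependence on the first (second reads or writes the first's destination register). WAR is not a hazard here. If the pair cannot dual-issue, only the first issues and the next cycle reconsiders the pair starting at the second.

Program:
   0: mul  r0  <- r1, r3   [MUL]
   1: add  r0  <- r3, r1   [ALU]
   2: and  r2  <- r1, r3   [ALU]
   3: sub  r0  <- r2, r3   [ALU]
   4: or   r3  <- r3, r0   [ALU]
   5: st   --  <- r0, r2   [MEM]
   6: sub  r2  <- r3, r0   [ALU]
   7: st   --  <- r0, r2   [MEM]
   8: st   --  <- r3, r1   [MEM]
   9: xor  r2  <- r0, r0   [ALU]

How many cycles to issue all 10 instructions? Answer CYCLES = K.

[0] i0  mul.MUL  -- WAW r0
[1] i1&i2  add.ALU and.ALU  -- dual
[2] i3  sub.ALU  -- RAW r0
[3] i4&i5  or.ALU st.MEM  -- dual
[4] i6  sub.ALU  -- RAW r2
[5] i7  st.MEM  -- no-port MEM/MEM
[6] i8&i9  st.MEM xor.ALU  -- dual

CYCLES = 7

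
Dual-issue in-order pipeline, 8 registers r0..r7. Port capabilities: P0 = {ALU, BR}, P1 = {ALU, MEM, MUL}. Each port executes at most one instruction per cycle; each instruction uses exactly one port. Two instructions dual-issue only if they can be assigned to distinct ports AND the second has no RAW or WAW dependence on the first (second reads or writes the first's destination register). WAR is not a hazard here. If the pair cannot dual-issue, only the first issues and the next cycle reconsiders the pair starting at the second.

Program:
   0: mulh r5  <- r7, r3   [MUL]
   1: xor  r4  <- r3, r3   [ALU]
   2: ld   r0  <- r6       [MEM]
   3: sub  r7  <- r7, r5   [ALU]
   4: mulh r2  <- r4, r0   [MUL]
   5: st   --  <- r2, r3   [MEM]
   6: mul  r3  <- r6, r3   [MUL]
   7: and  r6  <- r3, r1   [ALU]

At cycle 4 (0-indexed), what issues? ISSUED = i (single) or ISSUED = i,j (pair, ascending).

c0: i0+i1 mulh+xor  pair
c1: i2+i3 ld+sub  pair
c2: i4 mulh  no-port MUL/MEM
c3: i5 st  no-port MEM/MUL
c4: i6 mul  RAW r3
c5: i7 and  tail

ISSUED = 6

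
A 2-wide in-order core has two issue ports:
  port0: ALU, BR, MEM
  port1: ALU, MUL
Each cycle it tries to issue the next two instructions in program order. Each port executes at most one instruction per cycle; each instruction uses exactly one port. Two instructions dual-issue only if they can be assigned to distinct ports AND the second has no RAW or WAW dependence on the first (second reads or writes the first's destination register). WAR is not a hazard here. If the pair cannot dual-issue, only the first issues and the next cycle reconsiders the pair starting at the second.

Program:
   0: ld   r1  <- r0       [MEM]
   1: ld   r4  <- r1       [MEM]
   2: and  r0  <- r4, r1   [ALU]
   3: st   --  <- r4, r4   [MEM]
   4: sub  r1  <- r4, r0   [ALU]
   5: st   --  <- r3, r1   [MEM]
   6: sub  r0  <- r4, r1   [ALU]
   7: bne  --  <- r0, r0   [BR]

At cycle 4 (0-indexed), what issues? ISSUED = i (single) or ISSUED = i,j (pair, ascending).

c0: i0 ld.MEM  no-port MEM/MEM
c1: i1 ld.MEM  RAW r4
c2: i2+i3 and.ALU/st.MEM  pair
c3: i4 sub.ALU  RAW r1
c4: i5+i6 st.MEM/sub.ALU  pair
c5: i7 bne.BR  tail

ISSUED = 5,6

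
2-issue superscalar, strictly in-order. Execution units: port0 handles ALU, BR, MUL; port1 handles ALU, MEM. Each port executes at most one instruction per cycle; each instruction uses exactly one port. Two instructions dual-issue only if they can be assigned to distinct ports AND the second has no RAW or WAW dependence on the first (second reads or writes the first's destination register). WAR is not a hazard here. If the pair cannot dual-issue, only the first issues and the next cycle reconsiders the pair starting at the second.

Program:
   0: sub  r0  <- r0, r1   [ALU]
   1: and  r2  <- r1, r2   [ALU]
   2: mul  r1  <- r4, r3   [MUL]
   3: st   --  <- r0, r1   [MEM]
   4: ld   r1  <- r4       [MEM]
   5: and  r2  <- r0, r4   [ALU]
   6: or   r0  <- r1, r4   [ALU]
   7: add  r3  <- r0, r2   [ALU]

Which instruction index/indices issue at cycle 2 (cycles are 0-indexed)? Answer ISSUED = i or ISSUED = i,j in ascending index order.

#0 head=0: sub.ALU/and.ALU i0,i1 pair
#1 head=2: mul.MUL i2 RAW r1
#2 head=3: st.MEM i3 no-port MEM/MEM
#3 head=4: ld.MEM/and.ALU i4,i5 pair
#4 head=6: or.ALU i6 RAW r0
#5 head=7: add.ALU i7 tail

ISSUED = 3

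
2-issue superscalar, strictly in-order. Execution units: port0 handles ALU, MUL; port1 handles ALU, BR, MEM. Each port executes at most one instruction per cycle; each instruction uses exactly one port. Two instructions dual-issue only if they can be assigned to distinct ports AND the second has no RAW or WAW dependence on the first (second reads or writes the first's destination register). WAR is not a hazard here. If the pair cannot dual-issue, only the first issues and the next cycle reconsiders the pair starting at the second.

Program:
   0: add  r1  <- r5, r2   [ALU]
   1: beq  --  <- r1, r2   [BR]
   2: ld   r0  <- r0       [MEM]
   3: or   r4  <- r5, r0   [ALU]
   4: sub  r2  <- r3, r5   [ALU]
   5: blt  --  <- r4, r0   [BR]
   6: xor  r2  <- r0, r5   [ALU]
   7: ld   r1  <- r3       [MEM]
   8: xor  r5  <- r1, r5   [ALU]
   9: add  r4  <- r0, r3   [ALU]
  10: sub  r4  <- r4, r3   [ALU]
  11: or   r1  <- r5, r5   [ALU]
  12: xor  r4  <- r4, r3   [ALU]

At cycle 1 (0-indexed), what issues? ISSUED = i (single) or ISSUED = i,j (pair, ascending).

t=0 i0:add ; RAW r1
t=1 i1:beq ; no-port BR/MEM
t=2 i2:ld ; RAW r0
t=3 i3/i4:or+sub ; 2-wide
t=4 i5/i6:blt+xor ; 2-wide
t=5 i7:ld ; RAW r1
t=6 i8/i9:xor+add ; 2-wide
t=7 i10/i11:sub+or ; 2-wide
t=8 i12:xor ; tail

ISSUED = 1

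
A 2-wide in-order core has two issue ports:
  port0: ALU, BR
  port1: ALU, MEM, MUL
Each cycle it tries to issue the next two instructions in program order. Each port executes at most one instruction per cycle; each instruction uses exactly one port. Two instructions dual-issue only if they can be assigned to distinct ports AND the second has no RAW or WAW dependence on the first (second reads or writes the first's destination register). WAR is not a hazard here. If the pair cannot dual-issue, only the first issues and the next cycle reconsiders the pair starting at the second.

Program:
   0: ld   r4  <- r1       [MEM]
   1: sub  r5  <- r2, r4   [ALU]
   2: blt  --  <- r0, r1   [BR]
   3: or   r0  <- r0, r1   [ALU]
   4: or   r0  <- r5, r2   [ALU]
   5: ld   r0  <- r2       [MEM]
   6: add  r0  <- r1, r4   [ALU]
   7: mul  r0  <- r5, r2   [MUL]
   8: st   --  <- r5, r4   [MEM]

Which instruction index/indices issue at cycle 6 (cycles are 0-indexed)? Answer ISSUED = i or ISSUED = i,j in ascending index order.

ISSUED = 7

0. ld.MEM @i0  | RAW r4
1. sub.ALU;blt.BR @i1&i2  | dual
2. or.ALU @i3  | WAW r0
3. or.ALU @i4  | WAW r0
4. ld.MEM @i5  | WAW r0
5. add.ALU @i6  | WAW r0
6. mul.MUL @i7  | no-port MUL/MEM
7. st.MEM @i8  | tail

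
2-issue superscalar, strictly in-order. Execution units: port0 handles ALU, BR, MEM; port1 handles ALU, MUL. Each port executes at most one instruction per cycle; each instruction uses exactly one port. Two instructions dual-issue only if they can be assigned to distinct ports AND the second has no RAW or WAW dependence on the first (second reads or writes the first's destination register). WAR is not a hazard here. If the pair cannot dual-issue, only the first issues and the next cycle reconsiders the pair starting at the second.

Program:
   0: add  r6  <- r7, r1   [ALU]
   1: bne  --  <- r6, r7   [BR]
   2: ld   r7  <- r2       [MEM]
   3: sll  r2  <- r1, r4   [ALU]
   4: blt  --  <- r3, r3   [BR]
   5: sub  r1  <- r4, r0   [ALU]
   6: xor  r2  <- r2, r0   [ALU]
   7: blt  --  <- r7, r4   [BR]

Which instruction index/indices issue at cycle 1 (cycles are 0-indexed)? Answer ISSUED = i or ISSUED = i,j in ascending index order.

0. add @i0  | RAW r6
1. bne @i1  | no-port BR/MEM
2. ld sll @i2+i3  | 2-wide
3. blt sub @i4+i5  | 2-wide
4. xor blt @i6+i7  | 2-wide

ISSUED = 1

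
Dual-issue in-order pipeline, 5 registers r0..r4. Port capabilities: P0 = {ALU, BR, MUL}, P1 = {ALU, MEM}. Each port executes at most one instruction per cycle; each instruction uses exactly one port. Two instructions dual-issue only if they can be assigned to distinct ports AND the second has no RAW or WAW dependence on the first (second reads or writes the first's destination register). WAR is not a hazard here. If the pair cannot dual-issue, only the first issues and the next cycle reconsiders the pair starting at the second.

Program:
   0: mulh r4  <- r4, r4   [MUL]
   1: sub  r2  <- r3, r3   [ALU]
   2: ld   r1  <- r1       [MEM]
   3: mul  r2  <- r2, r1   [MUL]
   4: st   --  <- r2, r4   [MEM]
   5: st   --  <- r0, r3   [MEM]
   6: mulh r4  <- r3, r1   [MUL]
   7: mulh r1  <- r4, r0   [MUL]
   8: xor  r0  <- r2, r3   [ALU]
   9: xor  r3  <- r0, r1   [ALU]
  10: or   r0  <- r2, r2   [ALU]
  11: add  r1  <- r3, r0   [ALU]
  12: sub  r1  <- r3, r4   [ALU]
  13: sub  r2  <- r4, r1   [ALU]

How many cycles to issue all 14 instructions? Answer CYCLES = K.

CYCLES = 10

t=0 i0&i1:mulh sub ; 2-wide
t=1 i2:ld ; RAW r1
t=2 i3:mul ; RAW r2
t=3 i4:st ; no-port MEM/MEM
t=4 i5&i6:st mulh ; 2-wide
t=5 i7&i8:mulh xor ; 2-wide
t=6 i9&i10:xor or ; 2-wide
t=7 i11:add ; WAW r1
t=8 i12:sub ; RAW r1
t=9 i13:sub ; tail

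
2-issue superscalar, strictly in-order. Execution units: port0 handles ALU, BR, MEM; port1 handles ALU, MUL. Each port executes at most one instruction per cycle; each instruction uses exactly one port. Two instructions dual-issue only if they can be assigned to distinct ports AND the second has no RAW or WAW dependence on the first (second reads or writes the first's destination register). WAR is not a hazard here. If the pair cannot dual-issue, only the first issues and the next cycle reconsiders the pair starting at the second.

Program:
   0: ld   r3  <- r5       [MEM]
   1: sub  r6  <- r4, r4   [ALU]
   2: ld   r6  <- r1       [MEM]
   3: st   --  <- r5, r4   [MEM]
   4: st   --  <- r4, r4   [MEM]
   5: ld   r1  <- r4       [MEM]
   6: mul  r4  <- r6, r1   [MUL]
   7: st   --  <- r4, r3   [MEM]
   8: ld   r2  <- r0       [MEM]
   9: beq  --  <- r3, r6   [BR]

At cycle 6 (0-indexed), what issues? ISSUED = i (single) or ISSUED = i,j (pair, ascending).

#0 head=0: ld;sub i0+i1 pair
#1 head=2: ld i2 no-port MEM/MEM
#2 head=3: st i3 no-port MEM/MEM
#3 head=4: st i4 no-port MEM/MEM
#4 head=5: ld i5 RAW r1
#5 head=6: mul i6 RAW r4
#6 head=7: st i7 no-port MEM/MEM
#7 head=8: ld i8 no-port MEM/BR
#8 head=9: beq i9 tail

ISSUED = 7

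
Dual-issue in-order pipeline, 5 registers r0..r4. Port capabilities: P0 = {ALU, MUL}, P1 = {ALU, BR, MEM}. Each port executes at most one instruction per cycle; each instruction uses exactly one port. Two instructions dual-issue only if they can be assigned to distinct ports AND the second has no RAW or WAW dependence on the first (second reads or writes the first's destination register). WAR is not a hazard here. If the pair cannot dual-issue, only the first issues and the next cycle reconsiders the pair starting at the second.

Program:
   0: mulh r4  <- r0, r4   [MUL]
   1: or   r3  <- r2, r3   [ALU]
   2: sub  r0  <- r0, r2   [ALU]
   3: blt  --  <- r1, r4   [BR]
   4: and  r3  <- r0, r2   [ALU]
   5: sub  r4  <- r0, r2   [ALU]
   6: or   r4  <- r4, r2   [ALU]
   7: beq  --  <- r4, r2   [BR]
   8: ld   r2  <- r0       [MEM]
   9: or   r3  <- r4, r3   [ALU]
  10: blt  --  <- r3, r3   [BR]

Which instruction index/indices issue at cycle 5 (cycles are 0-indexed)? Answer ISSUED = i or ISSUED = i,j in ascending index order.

ISSUED = 8,9

c0: i0,i1 mulh.MUL;or.ALU  2-wide
c1: i2,i3 sub.ALU;blt.BR  2-wide
c2: i4,i5 and.ALU;sub.ALU  2-wide
c3: i6 or.ALU  RAW r4
c4: i7 beq.BR  no-port BR/MEM
c5: i8,i9 ld.MEM;or.ALU  2-wide
c6: i10 blt.BR  tail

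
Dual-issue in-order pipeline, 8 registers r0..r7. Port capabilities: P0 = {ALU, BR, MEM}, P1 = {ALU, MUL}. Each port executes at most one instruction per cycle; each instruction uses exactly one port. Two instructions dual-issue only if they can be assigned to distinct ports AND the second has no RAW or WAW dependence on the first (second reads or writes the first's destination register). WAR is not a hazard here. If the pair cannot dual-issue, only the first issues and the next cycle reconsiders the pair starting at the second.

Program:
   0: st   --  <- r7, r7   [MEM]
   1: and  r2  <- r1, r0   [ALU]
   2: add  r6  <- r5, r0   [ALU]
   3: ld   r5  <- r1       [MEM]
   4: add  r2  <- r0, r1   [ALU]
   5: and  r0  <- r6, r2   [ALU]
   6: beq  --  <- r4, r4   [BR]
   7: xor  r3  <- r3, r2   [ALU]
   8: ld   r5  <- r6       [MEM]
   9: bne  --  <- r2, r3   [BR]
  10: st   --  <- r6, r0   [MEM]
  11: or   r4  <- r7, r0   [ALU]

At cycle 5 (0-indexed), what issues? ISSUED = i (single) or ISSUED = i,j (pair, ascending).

c0: i0/i1 st.MEM and.ALU  dual
c1: i2/i3 add.ALU ld.MEM  dual
c2: i4 add.ALU  RAW r2
c3: i5/i6 and.ALU beq.BR  dual
c4: i7/i8 xor.ALU ld.MEM  dual
c5: i9 bne.BR  no-port BR/MEM
c6: i10/i11 st.MEM or.ALU  dual

ISSUED = 9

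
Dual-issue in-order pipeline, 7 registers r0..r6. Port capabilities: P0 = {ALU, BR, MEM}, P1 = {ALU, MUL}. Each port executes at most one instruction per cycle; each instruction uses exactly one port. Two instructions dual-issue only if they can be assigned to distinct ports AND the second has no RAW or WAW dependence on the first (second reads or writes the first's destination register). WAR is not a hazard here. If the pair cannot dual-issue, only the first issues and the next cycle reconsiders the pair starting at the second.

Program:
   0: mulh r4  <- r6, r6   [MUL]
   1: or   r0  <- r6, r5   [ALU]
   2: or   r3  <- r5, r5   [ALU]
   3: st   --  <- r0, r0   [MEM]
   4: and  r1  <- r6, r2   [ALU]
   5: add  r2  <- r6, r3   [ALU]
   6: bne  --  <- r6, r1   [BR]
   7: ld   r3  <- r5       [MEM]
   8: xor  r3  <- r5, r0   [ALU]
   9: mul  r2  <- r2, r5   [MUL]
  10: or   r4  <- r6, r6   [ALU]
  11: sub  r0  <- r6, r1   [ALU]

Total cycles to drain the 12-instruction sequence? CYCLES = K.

CYCLES = 7

#0 head=0: mulh.MUL;or.ALU i0+i1 2-wide
#1 head=2: or.ALU;st.MEM i2+i3 2-wide
#2 head=4: and.ALU;add.ALU i4+i5 2-wide
#3 head=6: bne.BR i6 no-port BR/MEM
#4 head=7: ld.MEM i7 WAW r3
#5 head=8: xor.ALU;mul.MUL i8+i9 2-wide
#6 head=10: or.ALU;sub.ALU i10+i11 2-wide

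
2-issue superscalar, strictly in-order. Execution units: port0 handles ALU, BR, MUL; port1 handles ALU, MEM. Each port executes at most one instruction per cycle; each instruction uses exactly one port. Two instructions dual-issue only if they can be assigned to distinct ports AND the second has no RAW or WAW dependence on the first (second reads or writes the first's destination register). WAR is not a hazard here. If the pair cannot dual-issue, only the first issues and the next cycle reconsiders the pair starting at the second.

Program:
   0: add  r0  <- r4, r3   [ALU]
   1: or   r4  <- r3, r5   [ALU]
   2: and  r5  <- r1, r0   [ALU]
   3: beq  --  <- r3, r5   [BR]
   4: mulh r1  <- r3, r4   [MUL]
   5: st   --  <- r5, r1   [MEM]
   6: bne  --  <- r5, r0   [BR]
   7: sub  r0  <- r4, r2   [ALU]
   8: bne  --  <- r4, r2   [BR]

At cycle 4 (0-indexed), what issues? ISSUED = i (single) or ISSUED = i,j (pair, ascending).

ISSUED = 5,6

t=0 i0/i1:add.ALU or.ALU ; dual
t=1 i2:and.ALU ; RAW r5
t=2 i3:beq.BR ; no-port BR/MUL
t=3 i4:mulh.MUL ; RAW r1
t=4 i5/i6:st.MEM bne.BR ; dual
t=5 i7/i8:sub.ALU bne.BR ; dual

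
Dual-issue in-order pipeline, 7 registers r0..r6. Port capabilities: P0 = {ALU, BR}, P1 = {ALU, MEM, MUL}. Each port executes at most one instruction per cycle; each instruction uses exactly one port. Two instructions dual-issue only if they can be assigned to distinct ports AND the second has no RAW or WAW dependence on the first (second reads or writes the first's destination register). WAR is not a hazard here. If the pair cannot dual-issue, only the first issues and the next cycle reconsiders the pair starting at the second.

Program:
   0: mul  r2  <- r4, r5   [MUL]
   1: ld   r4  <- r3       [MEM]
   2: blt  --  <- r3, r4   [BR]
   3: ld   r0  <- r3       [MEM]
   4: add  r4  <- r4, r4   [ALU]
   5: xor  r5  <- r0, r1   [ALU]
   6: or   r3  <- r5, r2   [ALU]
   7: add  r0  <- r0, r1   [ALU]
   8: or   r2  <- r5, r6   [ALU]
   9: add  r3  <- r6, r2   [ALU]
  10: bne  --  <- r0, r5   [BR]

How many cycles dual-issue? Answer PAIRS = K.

PAIRS = 4

c0: i0 mul  no-port MUL/MEM
c1: i1 ld  RAW r4
c2: i2&i3 blt+ld  dual
c3: i4&i5 add+xor  dual
c4: i6&i7 or+add  dual
c5: i8 or  RAW r2
c6: i9&i10 add+bne  dual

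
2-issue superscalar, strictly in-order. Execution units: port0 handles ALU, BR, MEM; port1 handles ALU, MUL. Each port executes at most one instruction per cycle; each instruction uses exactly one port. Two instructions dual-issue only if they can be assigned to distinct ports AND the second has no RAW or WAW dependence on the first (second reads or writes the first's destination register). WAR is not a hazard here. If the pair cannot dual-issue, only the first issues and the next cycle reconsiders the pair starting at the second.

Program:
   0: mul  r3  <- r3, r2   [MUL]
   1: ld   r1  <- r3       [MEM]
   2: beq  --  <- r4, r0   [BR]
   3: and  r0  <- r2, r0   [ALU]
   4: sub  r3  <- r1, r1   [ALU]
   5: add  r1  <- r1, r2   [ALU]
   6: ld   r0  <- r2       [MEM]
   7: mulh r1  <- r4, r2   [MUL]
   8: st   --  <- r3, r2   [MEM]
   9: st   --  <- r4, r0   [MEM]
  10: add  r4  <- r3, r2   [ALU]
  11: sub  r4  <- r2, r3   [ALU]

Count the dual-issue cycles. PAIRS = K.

[0] i0  mul  -- RAW r3
[1] i1  ld  -- no-port MEM/BR
[2] i2/i3  beq/and  -- pair
[3] i4/i5  sub/add  -- pair
[4] i6/i7  ld/mulh  -- pair
[5] i8  st  -- no-port MEM/MEM
[6] i9/i10  st/add  -- pair
[7] i11  sub  -- tail

PAIRS = 4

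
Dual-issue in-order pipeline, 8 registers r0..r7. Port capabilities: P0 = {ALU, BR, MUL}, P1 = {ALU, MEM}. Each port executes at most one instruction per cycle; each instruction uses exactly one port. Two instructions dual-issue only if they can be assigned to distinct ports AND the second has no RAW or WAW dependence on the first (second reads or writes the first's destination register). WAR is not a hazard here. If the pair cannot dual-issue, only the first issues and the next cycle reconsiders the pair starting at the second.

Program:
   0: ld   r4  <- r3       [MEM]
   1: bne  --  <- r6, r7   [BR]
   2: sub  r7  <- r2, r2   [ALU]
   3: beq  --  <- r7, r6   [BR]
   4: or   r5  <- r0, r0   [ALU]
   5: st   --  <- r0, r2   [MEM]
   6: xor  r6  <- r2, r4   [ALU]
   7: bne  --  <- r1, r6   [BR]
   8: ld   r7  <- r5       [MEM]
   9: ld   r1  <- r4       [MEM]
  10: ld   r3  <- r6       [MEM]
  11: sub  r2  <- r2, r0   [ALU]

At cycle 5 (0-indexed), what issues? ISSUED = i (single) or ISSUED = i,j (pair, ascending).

ISSUED = 9

t=0 i0,i1:ld.MEM;bne.BR ; pair
t=1 i2:sub.ALU ; RAW r7
t=2 i3,i4:beq.BR;or.ALU ; pair
t=3 i5,i6:st.MEM;xor.ALU ; pair
t=4 i7,i8:bne.BR;ld.MEM ; pair
t=5 i9:ld.MEM ; no-port MEM/MEM
t=6 i10,i11:ld.MEM;sub.ALU ; pair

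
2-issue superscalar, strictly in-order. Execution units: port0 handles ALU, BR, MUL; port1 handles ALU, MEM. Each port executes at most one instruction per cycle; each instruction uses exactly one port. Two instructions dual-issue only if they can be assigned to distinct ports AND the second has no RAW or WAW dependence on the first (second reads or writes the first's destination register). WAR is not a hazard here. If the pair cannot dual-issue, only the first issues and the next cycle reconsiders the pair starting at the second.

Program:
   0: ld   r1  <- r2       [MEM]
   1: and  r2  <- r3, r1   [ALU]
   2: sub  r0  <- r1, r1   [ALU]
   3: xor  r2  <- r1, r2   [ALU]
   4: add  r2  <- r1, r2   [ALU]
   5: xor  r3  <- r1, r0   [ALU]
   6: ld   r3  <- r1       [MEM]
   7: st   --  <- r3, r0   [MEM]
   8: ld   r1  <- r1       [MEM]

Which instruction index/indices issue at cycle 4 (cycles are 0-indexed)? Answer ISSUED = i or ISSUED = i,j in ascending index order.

ISSUED = 6

t=0 i0:ld.MEM ; RAW r1
t=1 i1+i2:and.ALU+sub.ALU ; 2-wide
t=2 i3:xor.ALU ; RAW+WAW r2
t=3 i4+i5:add.ALU+xor.ALU ; 2-wide
t=4 i6:ld.MEM ; no-port MEM/MEM
t=5 i7:st.MEM ; no-port MEM/MEM
t=6 i8:ld.MEM ; tail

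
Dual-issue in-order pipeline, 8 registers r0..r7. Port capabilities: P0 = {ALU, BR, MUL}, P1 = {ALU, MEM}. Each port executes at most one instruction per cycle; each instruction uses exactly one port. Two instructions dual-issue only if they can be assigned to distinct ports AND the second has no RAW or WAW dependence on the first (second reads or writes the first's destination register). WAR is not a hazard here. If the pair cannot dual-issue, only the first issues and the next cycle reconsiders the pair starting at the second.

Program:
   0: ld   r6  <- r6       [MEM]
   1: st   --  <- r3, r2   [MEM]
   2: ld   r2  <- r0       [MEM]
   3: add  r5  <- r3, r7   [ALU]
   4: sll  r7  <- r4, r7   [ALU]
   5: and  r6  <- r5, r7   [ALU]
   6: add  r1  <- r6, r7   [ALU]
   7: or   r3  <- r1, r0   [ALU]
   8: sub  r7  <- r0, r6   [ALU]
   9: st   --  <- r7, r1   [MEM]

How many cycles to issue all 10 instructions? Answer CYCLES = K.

#0 head=0: ld i0 no-port MEM/MEM
#1 head=1: st i1 no-port MEM/MEM
#2 head=2: ld;add i2/i3 pair
#3 head=4: sll i4 RAW r7
#4 head=5: and i5 RAW r6
#5 head=6: add i6 RAW r1
#6 head=7: or;sub i7/i8 pair
#7 head=9: st i9 tail

CYCLES = 8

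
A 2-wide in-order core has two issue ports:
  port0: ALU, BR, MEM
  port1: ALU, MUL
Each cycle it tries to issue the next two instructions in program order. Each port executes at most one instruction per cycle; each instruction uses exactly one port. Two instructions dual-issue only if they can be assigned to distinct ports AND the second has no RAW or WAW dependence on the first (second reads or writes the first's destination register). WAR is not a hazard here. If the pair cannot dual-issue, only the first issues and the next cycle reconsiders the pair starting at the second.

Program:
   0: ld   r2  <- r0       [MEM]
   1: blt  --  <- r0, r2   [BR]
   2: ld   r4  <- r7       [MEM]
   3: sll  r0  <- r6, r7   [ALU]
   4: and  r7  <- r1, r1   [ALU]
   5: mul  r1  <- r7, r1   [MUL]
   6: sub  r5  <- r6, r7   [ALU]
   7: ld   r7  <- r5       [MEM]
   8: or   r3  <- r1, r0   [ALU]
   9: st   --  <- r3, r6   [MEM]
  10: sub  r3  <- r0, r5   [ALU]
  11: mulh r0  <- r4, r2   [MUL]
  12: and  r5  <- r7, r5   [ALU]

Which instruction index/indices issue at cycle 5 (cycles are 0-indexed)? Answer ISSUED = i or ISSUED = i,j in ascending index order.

ISSUED = 7,8

  cy0 -> i0 (ld) no-port MEM/BR
  cy1 -> i1 (blt) no-port BR/MEM
  cy2 -> i2,i3 (ld+sll) pair
  cy3 -> i4 (and) RAW r7
  cy4 -> i5,i6 (mul+sub) pair
  cy5 -> i7,i8 (ld+or) pair
  cy6 -> i9,i10 (st+sub) pair
  cy7 -> i11,i12 (mulh+and) pair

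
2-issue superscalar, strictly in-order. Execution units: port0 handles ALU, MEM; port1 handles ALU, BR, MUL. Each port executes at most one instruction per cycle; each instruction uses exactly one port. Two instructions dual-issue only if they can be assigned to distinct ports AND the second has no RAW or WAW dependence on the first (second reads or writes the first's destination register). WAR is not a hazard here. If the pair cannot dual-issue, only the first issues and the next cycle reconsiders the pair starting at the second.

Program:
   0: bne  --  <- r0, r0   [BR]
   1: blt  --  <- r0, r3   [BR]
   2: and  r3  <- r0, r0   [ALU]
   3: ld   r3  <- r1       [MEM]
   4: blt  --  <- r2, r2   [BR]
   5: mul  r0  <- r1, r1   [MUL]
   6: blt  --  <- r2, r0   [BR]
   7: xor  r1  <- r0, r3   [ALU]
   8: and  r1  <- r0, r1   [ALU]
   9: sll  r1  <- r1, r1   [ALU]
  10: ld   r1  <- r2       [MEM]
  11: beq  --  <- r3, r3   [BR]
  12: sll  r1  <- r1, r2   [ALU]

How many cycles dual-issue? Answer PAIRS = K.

PAIRS = 4

c0: i0 bne  no-port BR/BR
c1: i1,i2 blt/and  dual
c2: i3,i4 ld/blt  dual
c3: i5 mul  no-port MUL/BR
c4: i6,i7 blt/xor  dual
c5: i8 and  RAW+WAW r1
c6: i9 sll  WAW r1
c7: i10,i11 ld/beq  dual
c8: i12 sll  tail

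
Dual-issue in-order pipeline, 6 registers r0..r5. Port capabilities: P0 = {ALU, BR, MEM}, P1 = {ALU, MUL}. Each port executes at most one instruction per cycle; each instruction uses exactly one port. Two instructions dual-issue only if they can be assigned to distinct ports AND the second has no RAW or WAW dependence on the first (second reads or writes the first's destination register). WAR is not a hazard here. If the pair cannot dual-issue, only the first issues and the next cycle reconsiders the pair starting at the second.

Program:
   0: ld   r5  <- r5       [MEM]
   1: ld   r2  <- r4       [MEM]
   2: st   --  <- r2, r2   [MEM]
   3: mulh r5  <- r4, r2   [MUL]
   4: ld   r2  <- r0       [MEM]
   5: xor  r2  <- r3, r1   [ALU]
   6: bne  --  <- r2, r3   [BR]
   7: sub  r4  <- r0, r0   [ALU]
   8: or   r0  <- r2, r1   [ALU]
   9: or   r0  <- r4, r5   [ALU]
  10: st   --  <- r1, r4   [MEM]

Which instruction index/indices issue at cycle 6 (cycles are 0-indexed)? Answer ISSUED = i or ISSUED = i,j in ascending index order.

ISSUED = 8

[0] i0  ld  -- no-port MEM/MEM
[1] i1  ld  -- no-port MEM/MEM
[2] i2&i3  st;mulh  -- pair
[3] i4  ld  -- WAW r2
[4] i5  xor  -- RAW r2
[5] i6&i7  bne;sub  -- pair
[6] i8  or  -- WAW r0
[7] i9&i10  or;st  -- pair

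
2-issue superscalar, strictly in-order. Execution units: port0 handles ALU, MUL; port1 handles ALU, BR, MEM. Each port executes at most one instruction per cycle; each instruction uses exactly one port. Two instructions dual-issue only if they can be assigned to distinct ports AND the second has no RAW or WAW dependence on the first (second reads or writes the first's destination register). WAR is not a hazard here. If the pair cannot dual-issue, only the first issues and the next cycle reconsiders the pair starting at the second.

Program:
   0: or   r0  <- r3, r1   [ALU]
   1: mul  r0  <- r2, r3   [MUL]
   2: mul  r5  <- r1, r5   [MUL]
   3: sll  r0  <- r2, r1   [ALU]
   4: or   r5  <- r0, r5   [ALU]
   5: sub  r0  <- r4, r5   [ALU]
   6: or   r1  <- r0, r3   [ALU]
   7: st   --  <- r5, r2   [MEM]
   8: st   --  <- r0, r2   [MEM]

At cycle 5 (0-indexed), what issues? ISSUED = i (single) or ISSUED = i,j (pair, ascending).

ISSUED = 6,7

#0 head=0: or i0 WAW r0
#1 head=1: mul i1 no-port MUL/MUL
#2 head=2: mul;sll i2/i3 2-wide
#3 head=4: or i4 RAW r5
#4 head=5: sub i5 RAW r0
#5 head=6: or;st i6/i7 2-wide
#6 head=8: st i8 tail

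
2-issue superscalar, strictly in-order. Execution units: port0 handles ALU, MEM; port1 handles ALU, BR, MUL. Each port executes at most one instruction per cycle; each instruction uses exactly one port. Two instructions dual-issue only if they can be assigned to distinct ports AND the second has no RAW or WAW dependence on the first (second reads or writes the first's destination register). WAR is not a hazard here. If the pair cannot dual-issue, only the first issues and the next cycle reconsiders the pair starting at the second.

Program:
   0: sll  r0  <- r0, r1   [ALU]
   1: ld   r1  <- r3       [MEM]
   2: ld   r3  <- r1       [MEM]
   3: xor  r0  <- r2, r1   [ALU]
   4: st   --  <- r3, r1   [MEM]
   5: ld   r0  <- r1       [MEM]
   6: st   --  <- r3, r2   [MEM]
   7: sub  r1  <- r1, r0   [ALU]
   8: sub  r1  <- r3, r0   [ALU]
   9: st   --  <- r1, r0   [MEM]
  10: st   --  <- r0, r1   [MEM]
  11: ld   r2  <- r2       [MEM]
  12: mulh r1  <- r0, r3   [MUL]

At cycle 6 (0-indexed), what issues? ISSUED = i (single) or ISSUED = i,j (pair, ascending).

ISSUED = 9

#0 head=0: sll.ALU;ld.MEM i0&i1 pair
#1 head=2: ld.MEM;xor.ALU i2&i3 pair
#2 head=4: st.MEM i4 no-port MEM/MEM
#3 head=5: ld.MEM i5 no-port MEM/MEM
#4 head=6: st.MEM;sub.ALU i6&i7 pair
#5 head=8: sub.ALU i8 RAW r1
#6 head=9: st.MEM i9 no-port MEM/MEM
#7 head=10: st.MEM i10 no-port MEM/MEM
#8 head=11: ld.MEM;mulh.MUL i11&i12 pair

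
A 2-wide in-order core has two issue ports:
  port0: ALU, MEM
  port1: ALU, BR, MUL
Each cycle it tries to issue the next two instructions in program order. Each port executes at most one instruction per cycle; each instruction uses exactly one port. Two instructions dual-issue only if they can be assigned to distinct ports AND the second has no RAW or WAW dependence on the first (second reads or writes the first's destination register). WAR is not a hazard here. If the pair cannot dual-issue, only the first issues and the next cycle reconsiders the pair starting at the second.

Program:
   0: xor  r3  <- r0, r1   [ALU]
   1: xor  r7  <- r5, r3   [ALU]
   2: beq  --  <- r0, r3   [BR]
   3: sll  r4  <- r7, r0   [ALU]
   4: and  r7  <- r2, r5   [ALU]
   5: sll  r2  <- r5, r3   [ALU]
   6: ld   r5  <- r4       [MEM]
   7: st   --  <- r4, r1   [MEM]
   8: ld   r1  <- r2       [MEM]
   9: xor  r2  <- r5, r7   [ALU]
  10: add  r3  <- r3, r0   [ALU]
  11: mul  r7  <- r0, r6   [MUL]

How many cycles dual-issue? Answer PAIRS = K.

PAIRS = 5

  cy0 -> i0 (xor.ALU) RAW r3
  cy1 -> i1&i2 (xor.ALU+beq.BR) pair
  cy2 -> i3&i4 (sll.ALU+and.ALU) pair
  cy3 -> i5&i6 (sll.ALU+ld.MEM) pair
  cy4 -> i7 (st.MEM) no-port MEM/MEM
  cy5 -> i8&i9 (ld.MEM+xor.ALU) pair
  cy6 -> i10&i11 (add.ALU+mul.MUL) pair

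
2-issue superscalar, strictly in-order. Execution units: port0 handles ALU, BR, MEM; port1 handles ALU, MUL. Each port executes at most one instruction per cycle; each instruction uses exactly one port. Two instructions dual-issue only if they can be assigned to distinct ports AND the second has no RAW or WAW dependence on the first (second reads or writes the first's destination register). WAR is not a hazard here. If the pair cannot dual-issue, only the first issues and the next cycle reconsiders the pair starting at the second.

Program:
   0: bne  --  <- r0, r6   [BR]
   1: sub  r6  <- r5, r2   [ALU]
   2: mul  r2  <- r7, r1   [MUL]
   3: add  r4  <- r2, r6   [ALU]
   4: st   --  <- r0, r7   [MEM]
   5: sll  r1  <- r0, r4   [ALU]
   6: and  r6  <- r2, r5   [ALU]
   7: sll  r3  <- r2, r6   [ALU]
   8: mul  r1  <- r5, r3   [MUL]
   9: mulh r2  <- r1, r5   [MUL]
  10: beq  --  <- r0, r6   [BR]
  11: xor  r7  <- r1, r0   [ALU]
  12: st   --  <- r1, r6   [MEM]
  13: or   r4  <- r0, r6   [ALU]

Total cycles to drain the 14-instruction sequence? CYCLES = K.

  cy0 -> i0/i1 (bne.BR;sub.ALU) 2-wide
  cy1 -> i2 (mul.MUL) RAW r2
  cy2 -> i3/i4 (add.ALU;st.MEM) 2-wide
  cy3 -> i5/i6 (sll.ALU;and.ALU) 2-wide
  cy4 -> i7 (sll.ALU) RAW r3
  cy5 -> i8 (mul.MUL) no-port MUL/MUL
  cy6 -> i9/i10 (mulh.MUL;beq.BR) 2-wide
  cy7 -> i11/i12 (xor.ALU;st.MEM) 2-wide
  cy8 -> i13 (or.ALU) tail

CYCLES = 9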